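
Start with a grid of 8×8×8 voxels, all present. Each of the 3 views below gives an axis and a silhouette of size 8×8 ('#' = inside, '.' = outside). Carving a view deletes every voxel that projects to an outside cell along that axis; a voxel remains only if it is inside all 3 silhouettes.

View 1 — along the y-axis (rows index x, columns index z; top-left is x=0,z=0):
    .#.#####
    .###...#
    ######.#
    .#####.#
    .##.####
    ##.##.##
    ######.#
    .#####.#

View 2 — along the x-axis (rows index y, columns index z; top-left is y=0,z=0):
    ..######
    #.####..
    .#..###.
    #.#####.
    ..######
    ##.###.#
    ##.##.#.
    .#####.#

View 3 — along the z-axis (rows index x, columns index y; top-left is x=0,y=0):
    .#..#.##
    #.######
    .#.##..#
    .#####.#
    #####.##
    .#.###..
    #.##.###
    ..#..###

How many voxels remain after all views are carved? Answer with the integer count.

before carving: 512 voxels (8×8×8)
carve view 1 (along y, XZ-mask fill 48/64): 384 voxels remain
carve view 2 (along x, YZ-mask fill 44/64): 268 voxels remain
carve view 3 (along z, XY-mask fill 42/64): 174 voxels remain

|visual hull| = 174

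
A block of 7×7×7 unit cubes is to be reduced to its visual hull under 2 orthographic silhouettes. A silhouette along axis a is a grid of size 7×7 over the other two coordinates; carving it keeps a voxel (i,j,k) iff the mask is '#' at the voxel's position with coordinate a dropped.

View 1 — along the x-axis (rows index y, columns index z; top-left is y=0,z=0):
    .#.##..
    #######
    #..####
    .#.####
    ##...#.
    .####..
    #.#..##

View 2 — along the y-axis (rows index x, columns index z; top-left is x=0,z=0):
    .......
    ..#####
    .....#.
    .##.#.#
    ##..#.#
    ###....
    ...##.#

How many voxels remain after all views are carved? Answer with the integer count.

88 voxels

start: 7×7×7 = 343 voxels
  1. axis=0 (YZ plane), |mask|=31  ⇒  voxels=217
  2. axis=1 (XZ plane), |mask|=20  ⇒  voxels=88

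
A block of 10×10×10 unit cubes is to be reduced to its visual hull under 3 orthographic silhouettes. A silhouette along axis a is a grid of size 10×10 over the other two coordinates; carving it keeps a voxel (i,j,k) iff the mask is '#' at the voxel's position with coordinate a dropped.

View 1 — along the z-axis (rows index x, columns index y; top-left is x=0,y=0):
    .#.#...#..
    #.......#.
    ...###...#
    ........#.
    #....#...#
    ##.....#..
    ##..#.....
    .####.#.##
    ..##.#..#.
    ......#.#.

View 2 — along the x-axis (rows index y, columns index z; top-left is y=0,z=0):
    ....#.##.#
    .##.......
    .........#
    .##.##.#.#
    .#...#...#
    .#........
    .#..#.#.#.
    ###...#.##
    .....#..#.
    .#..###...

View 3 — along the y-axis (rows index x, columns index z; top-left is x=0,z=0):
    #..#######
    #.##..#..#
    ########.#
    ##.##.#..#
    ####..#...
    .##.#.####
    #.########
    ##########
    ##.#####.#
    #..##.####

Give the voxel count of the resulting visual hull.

full grid |V| = 1000
V1 z: intersect with XY mask (32 set) -- 320 left
V2 x: intersect with YZ mask (33 set) -- 104 left
V3 y: intersect with XZ mask (74 set) -- 80 left

|visual hull| = 80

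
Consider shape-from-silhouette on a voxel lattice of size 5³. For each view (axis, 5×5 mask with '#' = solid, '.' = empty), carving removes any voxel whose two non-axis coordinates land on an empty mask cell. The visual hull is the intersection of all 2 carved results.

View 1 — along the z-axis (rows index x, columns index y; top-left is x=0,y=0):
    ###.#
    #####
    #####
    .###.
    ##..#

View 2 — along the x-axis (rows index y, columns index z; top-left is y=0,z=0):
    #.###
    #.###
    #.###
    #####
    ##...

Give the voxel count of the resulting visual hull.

start: 5×5×5 = 125 voxels
carve view 1 (along z, XY-mask fill 20/25): 100 voxels remain
carve view 2 (along x, YZ-mask fill 19/25): 75 voxels remain

remaining voxels: 75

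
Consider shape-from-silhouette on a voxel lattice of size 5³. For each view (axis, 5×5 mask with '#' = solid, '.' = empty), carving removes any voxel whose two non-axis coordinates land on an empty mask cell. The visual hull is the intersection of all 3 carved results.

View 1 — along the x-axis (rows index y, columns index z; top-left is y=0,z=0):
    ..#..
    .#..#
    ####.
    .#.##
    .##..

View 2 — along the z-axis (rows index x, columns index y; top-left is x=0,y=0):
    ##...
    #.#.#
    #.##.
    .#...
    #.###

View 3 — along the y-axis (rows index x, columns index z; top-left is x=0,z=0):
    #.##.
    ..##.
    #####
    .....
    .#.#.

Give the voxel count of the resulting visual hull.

initial block: 5^3 = 125
V1 x: intersect with YZ mask (12 set) -- 60 left
V2 z: intersect with XY mask (13 set) -- 30 left
V3 y: intersect with XZ mask (12 set) -- 18 left

voxel count = 18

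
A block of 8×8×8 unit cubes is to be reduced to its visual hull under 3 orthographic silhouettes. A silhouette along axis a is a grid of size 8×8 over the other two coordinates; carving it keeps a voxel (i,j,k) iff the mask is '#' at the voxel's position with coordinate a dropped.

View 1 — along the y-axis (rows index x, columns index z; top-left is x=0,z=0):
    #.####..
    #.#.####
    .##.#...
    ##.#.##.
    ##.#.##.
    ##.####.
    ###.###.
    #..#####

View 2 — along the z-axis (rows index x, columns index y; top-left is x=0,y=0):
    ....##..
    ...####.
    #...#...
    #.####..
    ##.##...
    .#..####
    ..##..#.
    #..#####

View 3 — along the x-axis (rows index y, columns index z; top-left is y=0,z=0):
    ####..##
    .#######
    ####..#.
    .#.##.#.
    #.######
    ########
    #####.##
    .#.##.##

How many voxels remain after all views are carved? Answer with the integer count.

voxel count = 133

start: 8×8×8 = 512 voxels
carve view 1 (along y, XZ-mask fill 42/64): 336 voxels remain
carve view 2 (along z, XY-mask fill 31/64): 169 voxels remain
carve view 3 (along x, YZ-mask fill 49/64): 133 voxels remain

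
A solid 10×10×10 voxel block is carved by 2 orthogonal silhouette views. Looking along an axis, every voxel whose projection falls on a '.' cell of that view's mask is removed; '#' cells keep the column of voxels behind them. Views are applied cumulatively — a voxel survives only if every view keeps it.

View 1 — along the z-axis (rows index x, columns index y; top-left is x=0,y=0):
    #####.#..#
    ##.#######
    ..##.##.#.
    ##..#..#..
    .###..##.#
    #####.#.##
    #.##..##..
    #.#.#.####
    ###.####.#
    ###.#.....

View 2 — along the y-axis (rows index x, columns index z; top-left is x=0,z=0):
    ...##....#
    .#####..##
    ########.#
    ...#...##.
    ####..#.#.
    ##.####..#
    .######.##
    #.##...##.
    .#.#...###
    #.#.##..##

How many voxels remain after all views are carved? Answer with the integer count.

full grid |V| = 1000
carve view 1 (along z, XY-mask fill 63/100): 630 voxels remain
carve view 2 (along y, XZ-mask fill 59/100): 372 voxels remain

372 voxels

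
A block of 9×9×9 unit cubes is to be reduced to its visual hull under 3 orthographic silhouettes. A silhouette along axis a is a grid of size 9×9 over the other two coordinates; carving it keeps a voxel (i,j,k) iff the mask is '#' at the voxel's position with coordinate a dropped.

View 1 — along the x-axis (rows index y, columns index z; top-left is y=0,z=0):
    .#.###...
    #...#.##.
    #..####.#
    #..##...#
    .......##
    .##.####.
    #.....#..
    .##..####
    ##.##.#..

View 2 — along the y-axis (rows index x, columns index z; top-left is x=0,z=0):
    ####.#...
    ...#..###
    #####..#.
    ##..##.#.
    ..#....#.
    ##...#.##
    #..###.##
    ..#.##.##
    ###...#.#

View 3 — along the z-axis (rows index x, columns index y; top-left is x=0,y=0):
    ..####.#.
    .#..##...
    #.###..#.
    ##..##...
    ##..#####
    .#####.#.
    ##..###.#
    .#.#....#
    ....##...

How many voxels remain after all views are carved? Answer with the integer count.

full grid |V| = 729
  1. axis=0 (YZ plane), |mask|=39  ⇒  voxels=351
  2. axis=1 (XZ plane), |mask|=43  ⇒  voxels=180
  3. axis=2 (XY plane), |mask|=41  ⇒  voxels=87

voxel count = 87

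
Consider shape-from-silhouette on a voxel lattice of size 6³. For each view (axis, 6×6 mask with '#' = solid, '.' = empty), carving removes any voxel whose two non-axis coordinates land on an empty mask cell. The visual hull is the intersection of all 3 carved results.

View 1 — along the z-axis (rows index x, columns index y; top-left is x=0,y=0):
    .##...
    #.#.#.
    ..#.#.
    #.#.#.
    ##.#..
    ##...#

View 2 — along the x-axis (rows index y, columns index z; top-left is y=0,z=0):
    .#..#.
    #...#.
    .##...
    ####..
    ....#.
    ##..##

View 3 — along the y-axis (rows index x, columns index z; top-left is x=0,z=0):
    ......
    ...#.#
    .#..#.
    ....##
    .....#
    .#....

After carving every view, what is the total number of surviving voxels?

before carving: 216 voxels (6×6×6)
  1. axis=2 (XY plane), |mask|=16  ⇒  voxels=96
  2. axis=0 (YZ plane), |mask|=15  ⇒  voxels=33
  3. axis=1 (XZ plane), |mask|=8  ⇒  voxels=6

|visual hull| = 6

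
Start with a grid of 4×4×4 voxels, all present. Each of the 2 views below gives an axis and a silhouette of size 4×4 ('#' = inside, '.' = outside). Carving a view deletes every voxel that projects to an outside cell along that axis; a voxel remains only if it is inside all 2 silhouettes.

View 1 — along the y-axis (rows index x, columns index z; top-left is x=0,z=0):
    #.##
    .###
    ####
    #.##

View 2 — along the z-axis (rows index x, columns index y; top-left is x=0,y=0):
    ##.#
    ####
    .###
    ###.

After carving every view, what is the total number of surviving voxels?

42 voxels

start: 4×4×4 = 64 voxels
  1. axis=1 (XZ plane), |mask|=13  ⇒  voxels=52
  2. axis=2 (XY plane), |mask|=13  ⇒  voxels=42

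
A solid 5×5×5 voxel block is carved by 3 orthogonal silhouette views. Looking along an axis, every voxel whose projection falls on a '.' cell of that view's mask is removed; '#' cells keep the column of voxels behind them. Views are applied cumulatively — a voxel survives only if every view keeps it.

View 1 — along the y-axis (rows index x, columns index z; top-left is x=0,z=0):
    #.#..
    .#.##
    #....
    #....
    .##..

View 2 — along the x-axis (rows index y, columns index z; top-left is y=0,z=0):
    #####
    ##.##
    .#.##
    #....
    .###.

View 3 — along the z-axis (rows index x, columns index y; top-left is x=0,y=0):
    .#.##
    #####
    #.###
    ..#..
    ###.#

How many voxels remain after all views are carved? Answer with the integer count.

|visual hull| = 22

full grid |V| = 125
carve view 1 (along y, XZ-mask fill 9/25): 45 voxels remain
carve view 2 (along x, YZ-mask fill 16/25): 28 voxels remain
carve view 3 (along z, XY-mask fill 17/25): 22 voxels remain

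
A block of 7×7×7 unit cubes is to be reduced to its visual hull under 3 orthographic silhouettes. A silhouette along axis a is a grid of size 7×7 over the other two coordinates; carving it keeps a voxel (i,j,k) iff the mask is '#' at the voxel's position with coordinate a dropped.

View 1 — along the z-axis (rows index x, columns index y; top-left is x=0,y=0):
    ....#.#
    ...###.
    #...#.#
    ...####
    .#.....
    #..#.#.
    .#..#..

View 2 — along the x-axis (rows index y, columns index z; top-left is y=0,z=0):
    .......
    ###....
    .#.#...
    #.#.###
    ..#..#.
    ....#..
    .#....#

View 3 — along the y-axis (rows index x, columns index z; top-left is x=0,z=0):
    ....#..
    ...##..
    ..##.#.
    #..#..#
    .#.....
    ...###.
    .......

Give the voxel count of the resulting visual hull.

|visual hull| = 11

before carving: 343 voxels (7×7×7)
after view 1 [z-axis, 18 of 49 cells solid] → remaining = 126
after view 2 [x-axis, 15 of 49 cells solid] → remaining = 40
after view 3 [y-axis, 13 of 49 cells solid] → remaining = 11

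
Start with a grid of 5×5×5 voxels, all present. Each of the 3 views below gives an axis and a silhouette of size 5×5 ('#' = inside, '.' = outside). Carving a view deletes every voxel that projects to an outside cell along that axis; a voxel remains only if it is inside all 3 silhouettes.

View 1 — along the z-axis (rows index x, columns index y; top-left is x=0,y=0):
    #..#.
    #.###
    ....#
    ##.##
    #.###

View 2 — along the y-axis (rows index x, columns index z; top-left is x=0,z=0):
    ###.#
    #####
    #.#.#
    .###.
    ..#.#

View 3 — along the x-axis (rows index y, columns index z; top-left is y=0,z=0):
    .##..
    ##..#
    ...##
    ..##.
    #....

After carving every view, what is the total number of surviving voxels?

before carving: 125 voxels (5×5×5)
[1] z-view keeps 15 columns → grid now 75
[2] y-view keeps 17 columns → grid now 51
[3] x-view keeps 10 columns → grid now 19

|visual hull| = 19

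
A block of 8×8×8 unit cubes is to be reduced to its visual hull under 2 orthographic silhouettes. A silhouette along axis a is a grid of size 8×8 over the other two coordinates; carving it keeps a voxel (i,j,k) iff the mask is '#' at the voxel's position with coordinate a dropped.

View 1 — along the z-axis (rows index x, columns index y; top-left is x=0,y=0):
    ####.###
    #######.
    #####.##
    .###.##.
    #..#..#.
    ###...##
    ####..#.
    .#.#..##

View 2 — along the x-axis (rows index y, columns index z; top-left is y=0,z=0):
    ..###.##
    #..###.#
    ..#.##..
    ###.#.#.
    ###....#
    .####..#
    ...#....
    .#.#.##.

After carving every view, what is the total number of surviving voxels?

voxel count = 165

initial block: 8^3 = 512
  1. axis=2 (XY plane), |mask|=43  ⇒  voxels=344
  2. axis=0 (YZ plane), |mask|=32  ⇒  voxels=165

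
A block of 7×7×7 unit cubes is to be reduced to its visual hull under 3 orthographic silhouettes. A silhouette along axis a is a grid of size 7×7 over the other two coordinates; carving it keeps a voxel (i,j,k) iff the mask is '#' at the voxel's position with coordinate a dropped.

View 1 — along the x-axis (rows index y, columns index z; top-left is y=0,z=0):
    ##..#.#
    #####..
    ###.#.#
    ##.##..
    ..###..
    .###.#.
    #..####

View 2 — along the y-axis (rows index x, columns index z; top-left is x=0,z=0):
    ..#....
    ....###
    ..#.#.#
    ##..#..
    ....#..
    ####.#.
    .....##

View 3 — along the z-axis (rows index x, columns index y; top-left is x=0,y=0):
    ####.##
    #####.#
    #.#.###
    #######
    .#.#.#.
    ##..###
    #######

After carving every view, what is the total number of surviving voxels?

initial block: 7^3 = 343
V1 x: intersect with YZ mask (30 set) -- 210 left
V2 y: intersect with XZ mask (18 set) -- 76 left
V3 z: intersect with XY mask (39 set) -- 61 left

remaining voxels: 61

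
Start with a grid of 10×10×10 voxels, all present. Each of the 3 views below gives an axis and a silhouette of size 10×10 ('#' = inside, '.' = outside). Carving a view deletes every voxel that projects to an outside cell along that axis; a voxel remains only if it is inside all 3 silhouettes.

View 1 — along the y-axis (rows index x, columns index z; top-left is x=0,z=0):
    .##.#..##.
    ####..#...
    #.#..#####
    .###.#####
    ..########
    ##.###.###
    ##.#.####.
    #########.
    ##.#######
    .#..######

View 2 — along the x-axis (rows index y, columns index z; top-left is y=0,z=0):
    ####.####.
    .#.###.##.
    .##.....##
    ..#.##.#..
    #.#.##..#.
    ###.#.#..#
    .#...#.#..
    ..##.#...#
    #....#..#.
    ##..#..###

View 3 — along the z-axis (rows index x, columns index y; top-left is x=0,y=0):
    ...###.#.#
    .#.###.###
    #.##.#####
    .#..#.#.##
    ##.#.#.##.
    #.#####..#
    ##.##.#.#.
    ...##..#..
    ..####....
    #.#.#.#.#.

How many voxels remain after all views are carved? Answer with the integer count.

start: 10×10×10 = 1000 voxels
step 1: project along y, AND mask (73/100) → |grid| = 730
step 2: project along x, AND mask (49/100) → |grid| = 360
step 3: project along z, AND mask (56/100) → |grid| = 193

remaining voxels: 193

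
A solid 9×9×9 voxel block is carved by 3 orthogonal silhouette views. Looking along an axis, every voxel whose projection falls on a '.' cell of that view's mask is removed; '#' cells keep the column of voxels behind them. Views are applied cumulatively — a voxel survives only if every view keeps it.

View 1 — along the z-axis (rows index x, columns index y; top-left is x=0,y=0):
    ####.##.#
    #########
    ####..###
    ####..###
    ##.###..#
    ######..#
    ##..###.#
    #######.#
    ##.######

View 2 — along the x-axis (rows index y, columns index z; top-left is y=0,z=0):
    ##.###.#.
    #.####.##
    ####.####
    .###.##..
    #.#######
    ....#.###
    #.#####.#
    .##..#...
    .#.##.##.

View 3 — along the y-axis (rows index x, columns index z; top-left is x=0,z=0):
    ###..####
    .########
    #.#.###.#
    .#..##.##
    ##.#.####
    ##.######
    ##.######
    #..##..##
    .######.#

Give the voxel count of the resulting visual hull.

initial block: 9^3 = 729
carve view 1 (along z, XY-mask fill 65/81): 585 voxels remain
carve view 2 (along x, YZ-mask fill 53/81): 387 voxels remain
carve view 3 (along y, XZ-mask fill 61/81): 292 voxels remain

voxel count = 292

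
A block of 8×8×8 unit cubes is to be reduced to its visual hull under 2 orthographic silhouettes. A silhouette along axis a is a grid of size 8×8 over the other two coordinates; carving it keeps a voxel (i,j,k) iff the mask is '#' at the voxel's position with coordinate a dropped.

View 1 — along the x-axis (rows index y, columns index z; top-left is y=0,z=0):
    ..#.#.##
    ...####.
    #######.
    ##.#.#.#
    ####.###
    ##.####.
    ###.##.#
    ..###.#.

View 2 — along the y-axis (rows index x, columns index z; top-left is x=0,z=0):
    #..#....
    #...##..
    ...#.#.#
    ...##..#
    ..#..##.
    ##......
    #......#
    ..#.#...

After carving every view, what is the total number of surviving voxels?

107 voxels

initial block: 8^3 = 512
step 1: project along x, AND mask (43/64) → |grid| = 344
step 2: project along y, AND mask (20/64) → |grid| = 107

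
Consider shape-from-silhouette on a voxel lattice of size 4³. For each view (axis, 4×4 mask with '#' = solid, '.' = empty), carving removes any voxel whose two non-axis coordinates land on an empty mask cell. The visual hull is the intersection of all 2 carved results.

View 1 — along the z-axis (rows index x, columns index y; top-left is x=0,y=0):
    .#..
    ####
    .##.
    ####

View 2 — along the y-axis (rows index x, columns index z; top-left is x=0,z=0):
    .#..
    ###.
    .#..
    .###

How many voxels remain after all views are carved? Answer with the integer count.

before carving: 64 voxels (4×4×4)
carve view 1 (along z, XY-mask fill 11/16): 44 voxels remain
carve view 2 (along y, XZ-mask fill 8/16): 27 voxels remain

remaining voxels: 27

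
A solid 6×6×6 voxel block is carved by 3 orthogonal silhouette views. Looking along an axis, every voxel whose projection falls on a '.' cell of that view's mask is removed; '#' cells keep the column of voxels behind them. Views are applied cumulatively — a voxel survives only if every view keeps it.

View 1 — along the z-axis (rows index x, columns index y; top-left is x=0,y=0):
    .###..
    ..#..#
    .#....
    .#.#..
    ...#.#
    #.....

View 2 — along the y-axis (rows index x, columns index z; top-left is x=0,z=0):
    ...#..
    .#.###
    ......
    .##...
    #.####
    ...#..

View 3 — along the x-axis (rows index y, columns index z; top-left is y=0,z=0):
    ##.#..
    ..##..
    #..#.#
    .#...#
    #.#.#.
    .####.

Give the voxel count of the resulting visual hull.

remaining voxels: 14

initial block: 6^3 = 216
step 1: project along z, AND mask (11/36) → |grid| = 66
step 2: project along y, AND mask (13/36) → |grid| = 26
step 3: project along x, AND mask (17/36) → |grid| = 14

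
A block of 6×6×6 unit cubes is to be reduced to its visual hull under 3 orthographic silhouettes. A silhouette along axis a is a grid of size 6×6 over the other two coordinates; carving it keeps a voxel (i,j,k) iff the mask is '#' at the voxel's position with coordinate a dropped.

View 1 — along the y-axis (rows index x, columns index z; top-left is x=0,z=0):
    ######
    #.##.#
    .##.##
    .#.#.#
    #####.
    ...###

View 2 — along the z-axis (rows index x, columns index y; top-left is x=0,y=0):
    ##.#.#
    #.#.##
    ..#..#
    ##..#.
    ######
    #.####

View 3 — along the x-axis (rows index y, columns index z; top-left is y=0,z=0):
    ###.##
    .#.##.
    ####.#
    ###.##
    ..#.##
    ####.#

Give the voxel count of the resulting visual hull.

before carving: 216 voxels (6×6×6)
carve view 1 (along y, XZ-mask fill 25/36): 150 voxels remain
carve view 2 (along z, XY-mask fill 24/36): 102 voxels remain
carve view 3 (along x, YZ-mask fill 26/36): 73 voxels remain

73 voxels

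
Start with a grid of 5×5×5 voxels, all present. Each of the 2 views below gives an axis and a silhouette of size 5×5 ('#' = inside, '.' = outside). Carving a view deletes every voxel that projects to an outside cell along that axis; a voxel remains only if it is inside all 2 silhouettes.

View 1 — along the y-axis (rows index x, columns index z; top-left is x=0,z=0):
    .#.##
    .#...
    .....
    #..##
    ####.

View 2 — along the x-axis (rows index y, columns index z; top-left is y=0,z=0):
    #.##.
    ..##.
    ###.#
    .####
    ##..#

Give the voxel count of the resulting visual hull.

remaining voxels: 34

start: 5×5×5 = 125 voxels
[1] y-view keeps 11 columns → grid now 55
[2] x-view keeps 16 columns → grid now 34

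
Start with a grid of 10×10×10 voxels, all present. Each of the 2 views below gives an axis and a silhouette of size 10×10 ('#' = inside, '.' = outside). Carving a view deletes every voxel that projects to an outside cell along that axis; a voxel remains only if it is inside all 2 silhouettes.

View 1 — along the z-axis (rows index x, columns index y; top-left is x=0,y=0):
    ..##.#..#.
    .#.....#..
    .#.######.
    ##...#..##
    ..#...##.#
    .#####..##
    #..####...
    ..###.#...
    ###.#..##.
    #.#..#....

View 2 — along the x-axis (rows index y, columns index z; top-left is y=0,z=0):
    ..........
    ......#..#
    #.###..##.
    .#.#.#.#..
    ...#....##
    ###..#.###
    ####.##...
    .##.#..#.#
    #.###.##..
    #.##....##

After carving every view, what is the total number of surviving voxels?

full grid |V| = 1000
  1. axis=2 (XY plane), |mask|=47  ⇒  voxels=470
  2. axis=0 (YZ plane), |mask|=44  ⇒  voxels=212

remaining voxels: 212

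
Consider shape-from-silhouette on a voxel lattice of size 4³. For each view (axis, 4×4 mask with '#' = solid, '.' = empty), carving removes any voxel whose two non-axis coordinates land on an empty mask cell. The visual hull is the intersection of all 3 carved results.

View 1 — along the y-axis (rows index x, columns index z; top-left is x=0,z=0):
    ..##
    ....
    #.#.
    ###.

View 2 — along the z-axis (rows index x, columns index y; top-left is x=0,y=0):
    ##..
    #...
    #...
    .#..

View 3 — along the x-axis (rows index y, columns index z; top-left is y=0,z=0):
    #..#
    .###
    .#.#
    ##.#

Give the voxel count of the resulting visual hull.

start: 4×4×4 = 64 voxels
carve view 1 (along y, XZ-mask fill 7/16): 28 voxels remain
carve view 2 (along z, XY-mask fill 5/16): 9 voxels remain
carve view 3 (along x, YZ-mask fill 10/16): 6 voxels remain

remaining voxels: 6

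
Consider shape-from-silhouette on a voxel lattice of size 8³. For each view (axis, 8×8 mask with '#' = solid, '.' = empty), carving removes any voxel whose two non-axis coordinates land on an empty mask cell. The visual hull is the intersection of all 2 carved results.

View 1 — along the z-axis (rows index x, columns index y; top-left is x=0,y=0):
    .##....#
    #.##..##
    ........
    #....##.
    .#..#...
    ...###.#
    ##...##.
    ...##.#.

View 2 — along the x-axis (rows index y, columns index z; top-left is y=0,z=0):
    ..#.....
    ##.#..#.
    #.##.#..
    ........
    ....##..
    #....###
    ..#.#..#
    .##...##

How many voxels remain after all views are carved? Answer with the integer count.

before carving: 512 voxels (8×8×8)
carve view 1 (along z, XY-mask fill 24/64): 192 voxels remain
carve view 2 (along x, YZ-mask fill 22/64): 65 voxels remain

65 voxels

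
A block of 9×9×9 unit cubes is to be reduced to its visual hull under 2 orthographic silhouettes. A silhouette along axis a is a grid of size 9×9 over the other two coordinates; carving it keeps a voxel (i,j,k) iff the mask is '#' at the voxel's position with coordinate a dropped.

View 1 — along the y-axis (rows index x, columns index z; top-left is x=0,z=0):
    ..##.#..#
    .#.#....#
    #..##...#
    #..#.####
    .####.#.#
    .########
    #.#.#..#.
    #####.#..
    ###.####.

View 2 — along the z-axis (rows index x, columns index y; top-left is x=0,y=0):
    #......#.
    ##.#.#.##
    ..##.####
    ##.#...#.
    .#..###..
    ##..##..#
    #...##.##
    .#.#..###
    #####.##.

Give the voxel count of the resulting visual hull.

voxel count = 237

before carving: 729 voxels (9×9×9)
[1] y-view keeps 48 columns → grid now 432
[2] z-view keeps 44 columns → grid now 237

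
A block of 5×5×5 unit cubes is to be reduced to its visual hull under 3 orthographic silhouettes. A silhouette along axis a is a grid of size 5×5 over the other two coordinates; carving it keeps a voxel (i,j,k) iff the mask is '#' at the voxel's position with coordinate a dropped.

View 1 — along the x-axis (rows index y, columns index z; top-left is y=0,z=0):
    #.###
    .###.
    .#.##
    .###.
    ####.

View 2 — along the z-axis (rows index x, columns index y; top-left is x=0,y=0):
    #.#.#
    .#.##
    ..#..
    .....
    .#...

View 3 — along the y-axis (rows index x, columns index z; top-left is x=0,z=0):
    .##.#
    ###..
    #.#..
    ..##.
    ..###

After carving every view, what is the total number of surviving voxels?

initial block: 5^3 = 125
carve view 1 (along x, YZ-mask fill 17/25): 85 voxels remain
carve view 2 (along z, XY-mask fill 8/25): 27 voxels remain
carve view 3 (along y, XZ-mask fill 13/25): 15 voxels remain

15 voxels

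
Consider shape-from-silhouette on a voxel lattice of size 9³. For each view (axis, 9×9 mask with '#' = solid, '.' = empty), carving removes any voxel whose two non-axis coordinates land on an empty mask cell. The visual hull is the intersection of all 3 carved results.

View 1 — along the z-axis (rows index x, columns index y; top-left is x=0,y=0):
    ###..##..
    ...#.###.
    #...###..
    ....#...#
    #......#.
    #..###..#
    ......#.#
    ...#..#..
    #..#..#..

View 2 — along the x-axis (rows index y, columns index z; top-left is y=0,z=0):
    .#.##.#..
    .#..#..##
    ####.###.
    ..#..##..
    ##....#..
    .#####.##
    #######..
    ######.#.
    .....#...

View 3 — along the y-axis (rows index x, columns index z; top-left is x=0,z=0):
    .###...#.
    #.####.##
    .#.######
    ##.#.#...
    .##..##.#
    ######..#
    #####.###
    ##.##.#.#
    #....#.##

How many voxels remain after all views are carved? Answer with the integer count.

88 voxels

initial block: 9^3 = 729
carve view 1 (along z, XY-mask fill 29/81): 261 voxels remain
carve view 2 (along x, YZ-mask fill 43/81): 139 voxels remain
carve view 3 (along y, XZ-mask fill 52/81): 88 voxels remain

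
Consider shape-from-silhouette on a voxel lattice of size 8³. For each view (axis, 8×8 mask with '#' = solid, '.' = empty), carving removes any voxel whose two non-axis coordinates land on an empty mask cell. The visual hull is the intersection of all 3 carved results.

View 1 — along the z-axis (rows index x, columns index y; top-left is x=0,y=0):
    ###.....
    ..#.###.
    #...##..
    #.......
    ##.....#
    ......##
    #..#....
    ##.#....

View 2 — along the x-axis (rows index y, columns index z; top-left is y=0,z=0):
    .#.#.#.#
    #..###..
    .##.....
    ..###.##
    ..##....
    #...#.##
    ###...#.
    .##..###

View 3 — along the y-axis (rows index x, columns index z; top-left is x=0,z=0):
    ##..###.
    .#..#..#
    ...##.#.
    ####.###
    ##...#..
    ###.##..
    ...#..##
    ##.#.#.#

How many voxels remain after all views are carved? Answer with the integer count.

|visual hull| = 44

initial block: 8^3 = 512
step 1: project along z, AND mask (21/64) → |grid| = 168
step 2: project along x, AND mask (30/64) → |grid| = 80
step 3: project along y, AND mask (34/64) → |grid| = 44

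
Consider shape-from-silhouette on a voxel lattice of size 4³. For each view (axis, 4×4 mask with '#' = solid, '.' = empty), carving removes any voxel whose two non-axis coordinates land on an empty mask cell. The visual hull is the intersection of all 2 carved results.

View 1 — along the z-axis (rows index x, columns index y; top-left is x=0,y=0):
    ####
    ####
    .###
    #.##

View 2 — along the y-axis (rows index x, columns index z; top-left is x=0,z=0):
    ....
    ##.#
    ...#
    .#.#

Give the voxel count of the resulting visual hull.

start: 4×4×4 = 64 voxels
after view 1 [z-axis, 14 of 16 cells solid] → remaining = 56
after view 2 [y-axis, 6 of 16 cells solid] → remaining = 21

|visual hull| = 21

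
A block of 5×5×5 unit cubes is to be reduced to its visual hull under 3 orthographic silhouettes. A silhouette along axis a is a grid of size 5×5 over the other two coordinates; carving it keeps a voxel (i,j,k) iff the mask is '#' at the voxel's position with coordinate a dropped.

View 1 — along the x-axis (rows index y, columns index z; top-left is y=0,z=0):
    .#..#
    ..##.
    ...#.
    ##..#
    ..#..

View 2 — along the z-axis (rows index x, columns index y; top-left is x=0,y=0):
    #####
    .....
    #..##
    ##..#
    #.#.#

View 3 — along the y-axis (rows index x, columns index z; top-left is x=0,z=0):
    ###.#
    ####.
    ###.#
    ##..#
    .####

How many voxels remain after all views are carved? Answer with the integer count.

voxel count = 19

initial block: 5^3 = 125
carve view 1 (along x, YZ-mask fill 9/25): 45 voxels remain
carve view 2 (along z, XY-mask fill 14/25): 24 voxels remain
carve view 3 (along y, XZ-mask fill 19/25): 19 voxels remain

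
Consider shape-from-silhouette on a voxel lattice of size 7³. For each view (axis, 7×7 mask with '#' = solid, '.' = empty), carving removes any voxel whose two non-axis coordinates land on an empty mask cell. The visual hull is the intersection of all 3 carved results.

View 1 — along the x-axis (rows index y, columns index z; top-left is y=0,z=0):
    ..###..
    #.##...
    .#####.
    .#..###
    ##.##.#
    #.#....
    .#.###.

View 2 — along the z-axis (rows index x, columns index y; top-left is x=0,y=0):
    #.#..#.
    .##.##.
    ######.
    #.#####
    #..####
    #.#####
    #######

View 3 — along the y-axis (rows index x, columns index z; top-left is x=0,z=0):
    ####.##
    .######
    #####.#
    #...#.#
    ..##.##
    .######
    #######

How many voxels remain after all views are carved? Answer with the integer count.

before carving: 343 voxels (7×7×7)
V1 x: intersect with YZ mask (26 set) -- 182 left
V2 z: intersect with XY mask (37 set) -- 137 left
V3 y: intersect with XZ mask (38 set) -- 105 left

remaining voxels: 105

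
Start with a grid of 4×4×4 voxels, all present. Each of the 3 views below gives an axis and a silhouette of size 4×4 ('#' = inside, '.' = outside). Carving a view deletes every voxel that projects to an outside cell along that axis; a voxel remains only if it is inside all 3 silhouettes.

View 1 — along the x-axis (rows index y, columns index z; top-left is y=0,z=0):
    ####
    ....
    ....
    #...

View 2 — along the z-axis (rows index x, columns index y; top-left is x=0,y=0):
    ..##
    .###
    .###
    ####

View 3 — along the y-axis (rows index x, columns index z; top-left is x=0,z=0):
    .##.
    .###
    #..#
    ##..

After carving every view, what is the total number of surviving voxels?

before carving: 64 voxels (4×4×4)
carve view 1 (along x, YZ-mask fill 5/16): 20 voxels remain
carve view 2 (along z, XY-mask fill 12/16): 8 voxels remain
carve view 3 (along y, XZ-mask fill 9/16): 4 voxels remain

|visual hull| = 4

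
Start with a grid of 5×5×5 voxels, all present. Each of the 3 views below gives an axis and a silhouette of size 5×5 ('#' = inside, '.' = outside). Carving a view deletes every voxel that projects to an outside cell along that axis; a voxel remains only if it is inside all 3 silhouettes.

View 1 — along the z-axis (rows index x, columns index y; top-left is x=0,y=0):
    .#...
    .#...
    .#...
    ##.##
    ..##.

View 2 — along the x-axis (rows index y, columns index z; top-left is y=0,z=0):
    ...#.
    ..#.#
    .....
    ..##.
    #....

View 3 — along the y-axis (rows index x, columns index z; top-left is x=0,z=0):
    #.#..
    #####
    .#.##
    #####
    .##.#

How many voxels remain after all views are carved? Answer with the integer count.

voxel count = 11

start: 5×5×5 = 125 voxels
after view 1 [z-axis, 9 of 25 cells solid] → remaining = 45
after view 2 [x-axis, 6 of 25 cells solid] → remaining = 14
after view 3 [y-axis, 18 of 25 cells solid] → remaining = 11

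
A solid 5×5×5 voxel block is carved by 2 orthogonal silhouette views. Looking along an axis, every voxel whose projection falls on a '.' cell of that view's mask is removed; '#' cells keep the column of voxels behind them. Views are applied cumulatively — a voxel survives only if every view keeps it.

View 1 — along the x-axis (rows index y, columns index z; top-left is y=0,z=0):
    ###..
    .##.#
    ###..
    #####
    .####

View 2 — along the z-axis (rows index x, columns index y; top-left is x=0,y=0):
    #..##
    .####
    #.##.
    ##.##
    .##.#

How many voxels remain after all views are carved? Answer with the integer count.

|visual hull| = 63

before carving: 125 voxels (5×5×5)
step 1: project along x, AND mask (18/25) → |grid| = 90
step 2: project along z, AND mask (17/25) → |grid| = 63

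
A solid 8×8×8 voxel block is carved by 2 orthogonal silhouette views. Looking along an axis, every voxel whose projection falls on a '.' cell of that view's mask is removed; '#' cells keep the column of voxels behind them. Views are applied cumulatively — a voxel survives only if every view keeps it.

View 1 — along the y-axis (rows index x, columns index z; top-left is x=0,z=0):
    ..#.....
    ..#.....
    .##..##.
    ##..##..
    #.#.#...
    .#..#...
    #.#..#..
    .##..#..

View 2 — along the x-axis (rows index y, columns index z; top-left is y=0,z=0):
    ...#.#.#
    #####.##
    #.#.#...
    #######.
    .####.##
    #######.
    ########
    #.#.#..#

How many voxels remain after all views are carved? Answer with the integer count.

before carving: 512 voxels (8×8×8)
  1. axis=1 (XZ plane), |mask|=21  ⇒  voxels=168
  2. axis=0 (YZ plane), |mask|=45  ⇒  voxels=122

|visual hull| = 122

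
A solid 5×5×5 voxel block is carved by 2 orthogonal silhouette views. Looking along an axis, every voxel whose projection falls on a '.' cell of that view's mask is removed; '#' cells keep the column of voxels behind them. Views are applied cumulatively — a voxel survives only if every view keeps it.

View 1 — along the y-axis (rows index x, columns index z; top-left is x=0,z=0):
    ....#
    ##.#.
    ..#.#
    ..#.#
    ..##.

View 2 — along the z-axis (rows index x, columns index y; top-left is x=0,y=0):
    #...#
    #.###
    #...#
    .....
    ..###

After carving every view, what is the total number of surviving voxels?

remaining voxels: 24

initial block: 5^3 = 125
after view 1 [y-axis, 10 of 25 cells solid] → remaining = 50
after view 2 [z-axis, 11 of 25 cells solid] → remaining = 24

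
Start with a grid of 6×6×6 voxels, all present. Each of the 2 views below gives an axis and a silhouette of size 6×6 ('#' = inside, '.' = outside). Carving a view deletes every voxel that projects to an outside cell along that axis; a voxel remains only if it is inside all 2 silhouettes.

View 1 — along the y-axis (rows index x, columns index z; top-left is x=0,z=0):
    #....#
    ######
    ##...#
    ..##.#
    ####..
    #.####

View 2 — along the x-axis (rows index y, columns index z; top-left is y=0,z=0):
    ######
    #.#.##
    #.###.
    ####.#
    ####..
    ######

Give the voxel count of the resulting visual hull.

initial block: 6^3 = 216
  1. axis=1 (XZ plane), |mask|=23  ⇒  voxels=138
  2. axis=0 (YZ plane), |mask|=29  ⇒  voxels=114

|visual hull| = 114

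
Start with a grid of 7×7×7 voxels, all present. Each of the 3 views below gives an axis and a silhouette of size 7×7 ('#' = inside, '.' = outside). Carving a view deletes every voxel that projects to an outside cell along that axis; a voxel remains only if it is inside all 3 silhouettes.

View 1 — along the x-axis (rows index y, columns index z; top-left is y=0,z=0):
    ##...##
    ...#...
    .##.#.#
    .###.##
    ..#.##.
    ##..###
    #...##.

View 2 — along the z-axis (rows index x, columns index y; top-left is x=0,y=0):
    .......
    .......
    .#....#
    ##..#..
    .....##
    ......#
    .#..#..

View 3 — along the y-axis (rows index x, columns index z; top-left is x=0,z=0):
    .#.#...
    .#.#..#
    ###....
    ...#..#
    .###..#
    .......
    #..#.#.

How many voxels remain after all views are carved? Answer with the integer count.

before carving: 343 voxels (7×7×7)
step 1: project along x, AND mask (25/49) → |grid| = 175
step 2: project along z, AND mask (10/49) → |grid| = 27
step 3: project along y, AND mask (17/49) → |grid| = 7

7 voxels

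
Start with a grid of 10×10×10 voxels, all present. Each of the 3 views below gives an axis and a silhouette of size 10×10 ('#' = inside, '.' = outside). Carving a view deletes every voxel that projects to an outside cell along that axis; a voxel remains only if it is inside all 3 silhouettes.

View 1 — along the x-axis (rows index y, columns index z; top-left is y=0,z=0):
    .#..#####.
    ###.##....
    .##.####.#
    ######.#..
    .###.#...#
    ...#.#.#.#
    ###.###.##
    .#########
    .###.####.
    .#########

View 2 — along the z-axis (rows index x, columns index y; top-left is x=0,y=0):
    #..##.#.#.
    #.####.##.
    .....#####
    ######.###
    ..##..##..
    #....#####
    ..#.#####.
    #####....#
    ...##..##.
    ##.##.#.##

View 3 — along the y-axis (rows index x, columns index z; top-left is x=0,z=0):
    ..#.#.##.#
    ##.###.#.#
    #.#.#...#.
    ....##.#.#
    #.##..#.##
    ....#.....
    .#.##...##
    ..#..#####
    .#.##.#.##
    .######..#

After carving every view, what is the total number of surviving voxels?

initial block: 10^3 = 1000
after view 1 [x-axis, 67 of 100 cells solid] → remaining = 670
after view 2 [z-axis, 59 of 100 cells solid] → remaining = 402
after view 3 [y-axis, 51 of 100 cells solid] → remaining = 202

remaining voxels: 202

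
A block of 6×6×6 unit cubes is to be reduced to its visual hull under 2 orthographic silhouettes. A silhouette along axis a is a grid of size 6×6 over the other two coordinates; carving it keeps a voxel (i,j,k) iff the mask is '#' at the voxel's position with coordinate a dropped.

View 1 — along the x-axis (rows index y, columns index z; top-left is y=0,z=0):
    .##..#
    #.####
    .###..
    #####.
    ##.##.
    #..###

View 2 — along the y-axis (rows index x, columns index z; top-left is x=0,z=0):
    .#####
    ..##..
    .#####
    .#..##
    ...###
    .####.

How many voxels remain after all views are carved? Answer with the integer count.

voxel count = 89

full grid |V| = 216
[1] x-view keeps 24 columns → grid now 144
[2] y-view keeps 22 columns → grid now 89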